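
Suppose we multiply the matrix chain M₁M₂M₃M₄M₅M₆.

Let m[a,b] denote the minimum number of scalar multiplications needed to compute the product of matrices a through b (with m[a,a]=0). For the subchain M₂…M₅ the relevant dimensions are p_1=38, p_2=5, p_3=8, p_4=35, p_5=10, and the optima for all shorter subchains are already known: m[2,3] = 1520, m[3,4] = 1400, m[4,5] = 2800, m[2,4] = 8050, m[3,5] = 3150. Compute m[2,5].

m[2,5] = min over k∈[2,4] of m[2,k]+m[k+1,5]+p_{1}·p_k·p_{5}.
k=2: 0 + 3150 + 38·5·10 = 5050; k=3: 1520 + 2800 + 38·8·10 = 7360; k=4: 8050 + 0 + 38·35·10 = 21350.
Minimum: 5050 at k=2.

5050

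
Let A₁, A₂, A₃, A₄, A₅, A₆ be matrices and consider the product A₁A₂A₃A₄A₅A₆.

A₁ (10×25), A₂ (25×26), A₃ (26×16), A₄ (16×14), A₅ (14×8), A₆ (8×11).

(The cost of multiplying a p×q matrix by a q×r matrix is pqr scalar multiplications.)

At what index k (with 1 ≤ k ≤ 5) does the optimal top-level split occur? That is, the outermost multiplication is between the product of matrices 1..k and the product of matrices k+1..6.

Adjacent pairs: A₁A₂ = 10·25·26 = 6500; A₂A₃ = 25·26·16 = 10400; A₃A₄ = 26·16·14 = 5824; A₄A₅ = 16·14·8 = 1792; A₅A₆ = 14·8·11 = 1232.
Length 3: A₁..A₃: k=1: 0+10400+10·25·16=14400; k=2: 6500+0+10·26·16=10660 → min 10660 | A₂..A₄: k=2: 0+5824+25·26·14=14924; k=3: 10400+0+25·16·14=16000 → min 14924 | A₃..A₅: k=3: 0+1792+26·16·8=5120; k=4: 5824+0+26·14·8=8736 → min 5120 | A₄..A₆: k=4: 0+1232+16·14·11=3696; k=5: 1792+0+16·8·11=3200 → min 3200.
Length 4: A₁..A₄: k=1: 0+14924+10·25·14=18424; k=2: 6500+5824+10·26·14=15964; k=3: 10660+0+10·16·14=12900 → min 12900 | A₂..A₅: k=2: 0+5120+25·26·8=10320; k=3: 10400+1792+25·16·8=15392; k=4: 14924+0+25·14·8=17724 → min 10320 | A₃..A₆: k=3: 0+3200+26·16·11=7776; k=4: 5824+1232+26·14·11=11060; k=5: 5120+0+26·8·11=7408 → min 7408.
Length 5: A₁..A₅: k=1: 0+10320+10·25·8=12320; k=2: 6500+5120+10·26·8=13700; k=3: 10660+1792+10·16·8=13732; k=4: 12900+0+10·14·8=14020 → min 12320 | A₂..A₆: k=2: 0+7408+25·26·11=14558; k=3: 10400+3200+25·16·11=18000; k=4: 14924+1232+25·14·11=20006; k=5: 10320+0+25·8·11=12520 → min 12520.
Top-level splits: k=1: (A₁..A₁)·(A₂..A₆) → 0+12520+10·25·11 = 15270; k=2: (A₁..A₂)·(A₃..A₆) → 6500+7408+10·26·11 = 16768; k=3: (A₁..A₃)·(A₄..A₆) → 10660+3200+10·16·11 = 15620; k=4: (A₁..A₄)·(A₅..A₆) → 12900+1232+10·14·11 = 15672; k=5: (A₁..A₅)·(A₆..A₆) → 12320+0+10·8·11 = 13200.
Best split is after A₅, i.e. k = 5.

5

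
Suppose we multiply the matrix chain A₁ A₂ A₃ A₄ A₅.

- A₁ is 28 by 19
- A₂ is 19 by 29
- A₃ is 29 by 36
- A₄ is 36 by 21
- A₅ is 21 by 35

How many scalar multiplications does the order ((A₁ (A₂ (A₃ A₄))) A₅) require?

65247

(A₃ A₄): 29×36 by 36×21 → 29×21, cost 29·36·21 = 21924
(A₂ (A₃ A₄)): 19×29 by 29×21 → 19×21, cost 19·29·21 = 11571; cumulative 33495
(A₁ (A₂ (A₃ A₄))): 28×19 by 19×21 → 28×21, cost 28·19·21 = 11172; cumulative 44667
((A₁ (A₂ (A₃ A₄))) A₅): 28×21 by 21×35 → 28×35, cost 28·21·35 = 20580; cumulative 65247
Total: 65247 scalar multiplications.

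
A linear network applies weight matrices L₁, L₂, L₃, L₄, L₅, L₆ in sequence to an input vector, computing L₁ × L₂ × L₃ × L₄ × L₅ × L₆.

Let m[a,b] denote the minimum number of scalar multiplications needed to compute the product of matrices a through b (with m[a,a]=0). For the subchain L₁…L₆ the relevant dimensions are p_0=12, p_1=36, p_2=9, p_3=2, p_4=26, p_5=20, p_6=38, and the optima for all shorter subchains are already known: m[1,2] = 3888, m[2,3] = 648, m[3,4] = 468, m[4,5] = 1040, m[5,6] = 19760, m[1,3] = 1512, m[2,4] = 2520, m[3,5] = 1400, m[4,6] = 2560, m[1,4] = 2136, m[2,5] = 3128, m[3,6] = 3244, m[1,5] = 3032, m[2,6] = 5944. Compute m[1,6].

4984

m[1,6] = min over k∈[1,5] of m[1,k]+m[k+1,6]+p_{0}·p_k·p_{6}.
k=1: 0 + 5944 + 12·36·38 = 22360; k=2: 3888 + 3244 + 12·9·38 = 11236; k=3: 1512 + 2560 + 12·2·38 = 4984; k=4: 2136 + 19760 + 12·26·38 = 33752; k=5: 3032 + 0 + 12·20·38 = 12152.
Minimum: 4984 at k=3.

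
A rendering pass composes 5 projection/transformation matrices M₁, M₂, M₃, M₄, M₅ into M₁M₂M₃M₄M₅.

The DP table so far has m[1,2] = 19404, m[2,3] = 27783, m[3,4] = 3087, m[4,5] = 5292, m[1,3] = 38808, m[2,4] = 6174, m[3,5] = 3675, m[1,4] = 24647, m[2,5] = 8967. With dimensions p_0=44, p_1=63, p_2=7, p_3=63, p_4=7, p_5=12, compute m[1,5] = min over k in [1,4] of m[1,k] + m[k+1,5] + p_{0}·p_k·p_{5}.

26775

m[1,5] = min over k∈[1,4] of m[1,k]+m[k+1,5]+p_{0}·p_k·p_{5}.
k=1: 0 + 8967 + 44·63·12 = 42231; k=2: 19404 + 3675 + 44·7·12 = 26775; k=3: 38808 + 5292 + 44·63·12 = 77364; k=4: 24647 + 0 + 44·7·12 = 28343.
Minimum: 26775 at k=2.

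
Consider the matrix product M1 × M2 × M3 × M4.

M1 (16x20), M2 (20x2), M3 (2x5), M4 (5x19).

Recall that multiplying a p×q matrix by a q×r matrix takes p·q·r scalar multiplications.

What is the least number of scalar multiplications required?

1438

Adjacent pairs: M1M2 = 16·20·2 = 640; M2M3 = 20·2·5 = 200; M3M4 = 2·5·19 = 190.
Length 3: M1..M3: k=1: 0+200+16·20·5=1800; k=2: 640+0+16·2·5=800 → min 800 | M2..M4: k=2: 0+190+20·2·19=950; k=3: 200+0+20·5·19=2100 → min 950.
Length 4: M1..M4: k=1: 0+950+16·20·19=7030; k=2: 640+190+16·2·19=1438; k=3: 800+0+16·5·19=2320 → min 1438.
Optimal order: ((M1 × M2) × (M3 × M4)) with cost 1438.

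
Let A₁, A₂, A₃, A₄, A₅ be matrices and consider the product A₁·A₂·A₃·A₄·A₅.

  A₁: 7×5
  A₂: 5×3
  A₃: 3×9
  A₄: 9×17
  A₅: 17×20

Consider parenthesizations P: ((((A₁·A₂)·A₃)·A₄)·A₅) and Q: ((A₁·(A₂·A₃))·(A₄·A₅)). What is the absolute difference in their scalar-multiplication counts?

Order P = ((((A₁·A₂)·A₃)·A₄)·A₅): (A₁·A₂): 7×5 by 5×3 → 7×3, cost 7·5·3 = 105; ((A₁·A₂)·A₃): 7×3 by 3×9 → 7×9, cost 7·3·9 = 189; cumulative 294; (((A₁·A₂)·A₃)·A₄): 7×9 by 9×17 → 7×17, cost 7·9·17 = 1071; cumulative 1365; ((((A₁·A₂)·A₃)·A₄)·A₅): 7×17 by 17×20 → 7×20, cost 7·17·20 = 2380; cumulative 3745. Total 3745.
Order Q = ((A₁·(A₂·A₃))·(A₄·A₅)): (A₂·A₃): 5×3 by 3×9 → 5×9, cost 5·3·9 = 135; (A₁·(A₂·A₃)): 7×5 by 5×9 → 7×9, cost 7·5·9 = 315; cumulative 450; (A₄·A₅): 9×17 by 17×20 → 9×20, cost 9·17·20 = 3060; ((A₁·(A₂·A₃))·(A₄·A₅)): 7×9 by 9×20 → 7×20, cost 7·9·20 = 1260; cumulative 4770. Total 4770.
Difference: |3745 − 4770| = 1025.

1025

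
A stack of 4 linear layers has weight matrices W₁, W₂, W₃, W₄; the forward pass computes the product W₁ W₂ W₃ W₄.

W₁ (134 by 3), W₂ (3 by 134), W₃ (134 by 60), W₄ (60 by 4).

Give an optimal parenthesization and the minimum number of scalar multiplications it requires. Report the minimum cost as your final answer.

Adjacent pairs: W₁W₂ = 134·3·134 = 53868; W₂W₃ = 3·134·60 = 24120; W₃W₄ = 134·60·4 = 32160.
Length 3: W₁..W₃: k=1: 0+24120+134·3·60=48240; k=2: 53868+0+134·134·60=1131228 → min 48240 | W₂..W₄: k=2: 0+32160+3·134·4=33768; k=3: 24120+0+3·60·4=24840 → min 24840.
Length 4: W₁..W₄: k=1: 0+24840+134·3·4=26448; k=2: 53868+32160+134·134·4=157852; k=3: 48240+0+134·60·4=80400 → min 26448.
Optimal parenthesization: (W₁ ((W₂ W₃) W₄)) with cost 26448.

26448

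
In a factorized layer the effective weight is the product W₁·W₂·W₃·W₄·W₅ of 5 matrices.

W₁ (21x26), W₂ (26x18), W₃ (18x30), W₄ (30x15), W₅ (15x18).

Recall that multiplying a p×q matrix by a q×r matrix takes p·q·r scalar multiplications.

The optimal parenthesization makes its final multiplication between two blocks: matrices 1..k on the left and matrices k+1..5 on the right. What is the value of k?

4

Adjacent pairs: W₁W₂ = 21·26·18 = 9828; W₂W₃ = 26·18·30 = 14040; W₃W₄ = 18·30·15 = 8100; W₄W₅ = 30·15·18 = 8100.
Length 3: W₁..W₃: k=1: 0+14040+21·26·30=30420; k=2: 9828+0+21·18·30=21168 → min 21168 | W₂..W₄: k=2: 0+8100+26·18·15=15120; k=3: 14040+0+26·30·15=25740 → min 15120 | W₃..W₅: k=3: 0+8100+18·30·18=17820; k=4: 8100+0+18·15·18=12960 → min 12960.
Length 4: W₁..W₄: k=1: 0+15120+21·26·15=23310; k=2: 9828+8100+21·18·15=23598; k=3: 21168+0+21·30·15=30618 → min 23310 | W₂..W₅: k=2: 0+12960+26·18·18=21384; k=3: 14040+8100+26·30·18=36180; k=4: 15120+0+26·15·18=22140 → min 21384.
Top-level splits: k=1: (W₁..W₁)·(W₂..W₅) → 0+21384+21·26·18 = 31212; k=2: (W₁..W₂)·(W₃..W₅) → 9828+12960+21·18·18 = 29592; k=3: (W₁..W₃)·(W₄..W₅) → 21168+8100+21·30·18 = 40608; k=4: (W₁..W₄)·(W₅..W₅) → 23310+0+21·15·18 = 28980.
Best split is after W₄, i.e. k = 4.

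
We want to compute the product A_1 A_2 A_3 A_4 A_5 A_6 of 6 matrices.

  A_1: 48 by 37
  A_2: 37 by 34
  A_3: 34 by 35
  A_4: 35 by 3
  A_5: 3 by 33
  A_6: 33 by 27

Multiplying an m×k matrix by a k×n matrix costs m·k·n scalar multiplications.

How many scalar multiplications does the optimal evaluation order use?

19233

Adjacent pairs: A_1A_2 = 48·37·34 = 60384; A_2A_3 = 37·34·35 = 44030; A_3A_4 = 34·35·3 = 3570; A_4A_5 = 35·3·33 = 3465; A_5A_6 = 3·33·27 = 2673.
Length 3: A_1..A_3: k=1: 0+44030+48·37·35=106190; k=2: 60384+0+48·34·35=117504 → min 106190 | A_2..A_4: k=2: 0+3570+37·34·3=7344; k=3: 44030+0+37·35·3=47915 → min 7344 | A_3..A_5: k=3: 0+3465+34·35·33=42735; k=4: 3570+0+34·3·33=6936 → min 6936 | A_4..A_6: k=4: 0+2673+35·3·27=5508; k=5: 3465+0+35·33·27=34650 → min 5508.
Length 4: A_1..A_4: k=1: 0+7344+48·37·3=12672; k=2: 60384+3570+48·34·3=68850; k=3: 106190+0+48·35·3=111230 → min 12672 | A_2..A_5: k=2: 0+6936+37·34·33=48450; k=3: 44030+3465+37·35·33=90230; k=4: 7344+0+37·3·33=11007 → min 11007 | A_3..A_6: k=3: 0+5508+34·35·27=37638; k=4: 3570+2673+34·3·27=8997; k=5: 6936+0+34·33·27=37230 → min 8997.
Length 5: A_1..A_5: k=1: 0+11007+48·37·33=69615; k=2: 60384+6936+48·34·33=121176; k=3: 106190+3465+48·35·33=165095; k=4: 12672+0+48·3·33=17424 → min 17424 | A_2..A_6: k=2: 0+8997+37·34·27=42963; k=3: 44030+5508+37·35·27=84503; k=4: 7344+2673+37·3·27=13014; k=5: 11007+0+37·33·27=43974 → min 13014.
Length 6: A_1..A_6: k=1: 0+13014+48·37·27=60966; k=2: 60384+8997+48·34·27=113445; k=3: 106190+5508+48·35·27=157058; k=4: 12672+2673+48·3·27=19233; k=5: 17424+0+48·33·27=60192 → min 19233.
Optimal order: ((A_1 (A_2 (A_3 A_4))) (A_5 A_6)) with cost 19233.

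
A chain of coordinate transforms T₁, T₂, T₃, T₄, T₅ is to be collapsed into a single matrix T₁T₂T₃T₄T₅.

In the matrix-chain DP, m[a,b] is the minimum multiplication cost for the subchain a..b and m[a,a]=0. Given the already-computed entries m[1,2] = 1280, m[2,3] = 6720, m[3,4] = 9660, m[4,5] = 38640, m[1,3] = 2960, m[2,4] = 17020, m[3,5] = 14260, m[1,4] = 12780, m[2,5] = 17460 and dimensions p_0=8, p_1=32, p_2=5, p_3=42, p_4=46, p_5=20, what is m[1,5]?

16340

m[1,5] = min over k∈[1,4] of m[1,k]+m[k+1,5]+p_{0}·p_k·p_{5}.
k=1: 0 + 17460 + 8·32·20 = 22580; k=2: 1280 + 14260 + 8·5·20 = 16340; k=3: 2960 + 38640 + 8·42·20 = 48320; k=4: 12780 + 0 + 8·46·20 = 20140.
Minimum: 16340 at k=2.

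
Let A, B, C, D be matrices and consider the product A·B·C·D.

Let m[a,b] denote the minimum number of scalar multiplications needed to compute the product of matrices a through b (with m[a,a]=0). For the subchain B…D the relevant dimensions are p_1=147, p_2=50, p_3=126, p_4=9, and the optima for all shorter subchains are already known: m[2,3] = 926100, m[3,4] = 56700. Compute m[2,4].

122850

m[2,4] = min over k∈[2,3] of m[2,k]+m[k+1,4]+p_{1}·p_k·p_{4}.
k=2: 0 + 56700 + 147·50·9 = 122850; k=3: 926100 + 0 + 147·126·9 = 1092798.
Minimum: 122850 at k=2.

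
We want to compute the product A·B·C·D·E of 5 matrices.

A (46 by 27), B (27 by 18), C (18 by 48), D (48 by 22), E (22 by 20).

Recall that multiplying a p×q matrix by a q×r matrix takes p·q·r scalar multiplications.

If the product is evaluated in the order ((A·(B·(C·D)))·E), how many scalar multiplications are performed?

77264

(C·D): 18×48 by 48×22 → 18×22, cost 18·48·22 = 19008
(B·(C·D)): 27×18 by 18×22 → 27×22, cost 27·18·22 = 10692; cumulative 29700
(A·(B·(C·D))): 46×27 by 27×22 → 46×22, cost 46·27·22 = 27324; cumulative 57024
((A·(B·(C·D)))·E): 46×22 by 22×20 → 46×20, cost 46·22·20 = 20240; cumulative 77264
Total: 77264 scalar multiplications.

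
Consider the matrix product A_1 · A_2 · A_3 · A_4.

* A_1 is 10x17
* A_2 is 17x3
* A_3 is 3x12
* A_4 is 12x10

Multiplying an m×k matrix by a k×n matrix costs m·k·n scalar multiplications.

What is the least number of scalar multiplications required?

Adjacent pairs: A_1A_2 = 10·17·3 = 510; A_2A_3 = 17·3·12 = 612; A_3A_4 = 3·12·10 = 360.
Length 3: A_1..A_3: k=1: 0+612+10·17·12=2652; k=2: 510+0+10·3·12=870 → min 870 | A_2..A_4: k=2: 0+360+17·3·10=870; k=3: 612+0+17·12·10=2652 → min 870.
Length 4: A_1..A_4: k=1: 0+870+10·17·10=2570; k=2: 510+360+10·3·10=1170; k=3: 870+0+10·12·10=2070 → min 1170.
Optimal order: ((A_1 · A_2) · (A_3 · A_4)) with cost 1170.

1170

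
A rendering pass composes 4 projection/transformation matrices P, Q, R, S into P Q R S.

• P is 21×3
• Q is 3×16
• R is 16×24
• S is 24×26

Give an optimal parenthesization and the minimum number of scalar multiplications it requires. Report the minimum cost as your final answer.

Adjacent pairs: PQ = 21·3·16 = 1008; QR = 3·16·24 = 1152; RS = 16·24·26 = 9984.
Length 3: P..R: k=1: 0+1152+21·3·24=2664; k=2: 1008+0+21·16·24=9072 → min 2664 | Q..S: k=2: 0+9984+3·16·26=11232; k=3: 1152+0+3·24·26=3024 → min 3024.
Length 4: P..S: k=1: 0+3024+21·3·26=4662; k=2: 1008+9984+21·16·26=19728; k=3: 2664+0+21·24·26=15768 → min 4662.
Optimal parenthesization: (P ((Q R) S)) with cost 4662.

4662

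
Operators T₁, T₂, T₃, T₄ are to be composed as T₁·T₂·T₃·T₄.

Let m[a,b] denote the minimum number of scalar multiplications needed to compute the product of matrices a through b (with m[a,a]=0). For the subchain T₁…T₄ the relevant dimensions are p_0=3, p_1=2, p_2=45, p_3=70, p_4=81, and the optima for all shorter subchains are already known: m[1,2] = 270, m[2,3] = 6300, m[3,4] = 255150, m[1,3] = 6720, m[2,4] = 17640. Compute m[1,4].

18126

m[1,4] = min over k∈[1,3] of m[1,k]+m[k+1,4]+p_{0}·p_k·p_{4}.
k=1: 0 + 17640 + 3·2·81 = 18126; k=2: 270 + 255150 + 3·45·81 = 266355; k=3: 6720 + 0 + 3·70·81 = 23730.
Minimum: 18126 at k=1.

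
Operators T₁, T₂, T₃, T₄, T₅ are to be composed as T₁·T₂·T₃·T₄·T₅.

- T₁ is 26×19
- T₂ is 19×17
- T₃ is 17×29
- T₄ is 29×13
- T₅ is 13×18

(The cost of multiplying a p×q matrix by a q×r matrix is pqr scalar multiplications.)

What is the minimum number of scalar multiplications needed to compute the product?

23114

Adjacent pairs: T₁T₂ = 26·19·17 = 8398; T₂T₃ = 19·17·29 = 9367; T₃T₄ = 17·29·13 = 6409; T₄T₅ = 29·13·18 = 6786.
Length 3: T₁..T₃: k=1: 0+9367+26·19·29=23693; k=2: 8398+0+26·17·29=21216 → min 21216 | T₂..T₄: k=2: 0+6409+19·17·13=10608; k=3: 9367+0+19·29·13=16530 → min 10608 | T₃..T₅: k=3: 0+6786+17·29·18=15660; k=4: 6409+0+17·13·18=10387 → min 10387.
Length 4: T₁..T₄: k=1: 0+10608+26·19·13=17030; k=2: 8398+6409+26·17·13=20553; k=3: 21216+0+26·29·13=31018 → min 17030 | T₂..T₅: k=2: 0+10387+19·17·18=16201; k=3: 9367+6786+19·29·18=26071; k=4: 10608+0+19·13·18=15054 → min 15054.
Length 5: T₁..T₅: k=1: 0+15054+26·19·18=23946; k=2: 8398+10387+26·17·18=26741; k=3: 21216+6786+26·29·18=41574; k=4: 17030+0+26·13·18=23114 → min 23114.
Optimal order: ((T₁·(T₂·(T₃·T₄)))·T₅) with cost 23114.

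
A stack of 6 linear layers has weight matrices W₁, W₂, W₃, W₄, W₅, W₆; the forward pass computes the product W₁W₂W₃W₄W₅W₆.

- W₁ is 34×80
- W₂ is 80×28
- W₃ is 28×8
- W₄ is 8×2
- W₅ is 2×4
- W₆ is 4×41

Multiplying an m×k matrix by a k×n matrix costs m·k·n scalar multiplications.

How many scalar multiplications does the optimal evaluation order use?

Adjacent pairs: W₁W₂ = 34·80·28 = 76160; W₂W₃ = 80·28·8 = 17920; W₃W₄ = 28·8·2 = 448; W₄W₅ = 8·2·4 = 64; W₅W₆ = 2·4·41 = 328.
Length 3: W₁..W₃: k=1: 0+17920+34·80·8=39680; k=2: 76160+0+34·28·8=83776 → min 39680 | W₂..W₄: k=2: 0+448+80·28·2=4928; k=3: 17920+0+80·8·2=19200 → min 4928 | W₃..W₅: k=3: 0+64+28·8·4=960; k=4: 448+0+28·2·4=672 → min 672 | W₄..W₆: k=4: 0+328+8·2·41=984; k=5: 64+0+8·4·41=1376 → min 984.
Length 4: W₁..W₄: k=1: 0+4928+34·80·2=10368; k=2: 76160+448+34·28·2=78512; k=3: 39680+0+34·8·2=40224 → min 10368 | W₂..W₅: k=2: 0+672+80·28·4=9632; k=3: 17920+64+80·8·4=20544; k=4: 4928+0+80·2·4=5568 → min 5568 | W₃..W₆: k=3: 0+984+28·8·41=10168; k=4: 448+328+28·2·41=3072; k=5: 672+0+28·4·41=5264 → min 3072.
Length 5: W₁..W₅: k=1: 0+5568+34·80·4=16448; k=2: 76160+672+34·28·4=80640; k=3: 39680+64+34·8·4=40832; k=4: 10368+0+34·2·4=10640 → min 10640 | W₂..W₆: k=2: 0+3072+80·28·41=94912; k=3: 17920+984+80·8·41=45144; k=4: 4928+328+80·2·41=11816; k=5: 5568+0+80·4·41=18688 → min 11816.
Length 6: W₁..W₆: k=1: 0+11816+34·80·41=123336; k=2: 76160+3072+34·28·41=118264; k=3: 39680+984+34·8·41=51816; k=4: 10368+328+34·2·41=13484; k=5: 10640+0+34·4·41=16216 → min 13484.
Optimal order: ((W₁(W₂(W₃W₄)))(W₅W₆)) with cost 13484.

13484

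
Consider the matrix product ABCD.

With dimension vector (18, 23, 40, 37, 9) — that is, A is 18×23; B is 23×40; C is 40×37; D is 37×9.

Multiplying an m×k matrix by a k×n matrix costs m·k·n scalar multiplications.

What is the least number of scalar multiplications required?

Adjacent pairs: AB = 18·23·40 = 16560; BC = 23·40·37 = 34040; CD = 40·37·9 = 13320.
Length 3: A..C: k=1: 0+34040+18·23·37=49358; k=2: 16560+0+18·40·37=43200 → min 43200 | B..D: k=2: 0+13320+23·40·9=21600; k=3: 34040+0+23·37·9=41699 → min 21600.
Length 4: A..D: k=1: 0+21600+18·23·9=25326; k=2: 16560+13320+18·40·9=36360; k=3: 43200+0+18·37·9=49194 → min 25326.
Optimal order: (A(B(CD))) with cost 25326.

25326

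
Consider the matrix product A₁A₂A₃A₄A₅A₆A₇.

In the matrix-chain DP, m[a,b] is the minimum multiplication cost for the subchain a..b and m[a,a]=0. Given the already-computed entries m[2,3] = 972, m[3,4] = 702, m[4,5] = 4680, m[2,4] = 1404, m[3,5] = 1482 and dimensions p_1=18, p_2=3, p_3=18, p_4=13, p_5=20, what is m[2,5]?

2562

m[2,5] = min over k∈[2,4] of m[2,k]+m[k+1,5]+p_{1}·p_k·p_{5}.
k=2: 0 + 1482 + 18·3·20 = 2562; k=3: 972 + 4680 + 18·18·20 = 12132; k=4: 1404 + 0 + 18·13·20 = 6084.
Minimum: 2562 at k=2.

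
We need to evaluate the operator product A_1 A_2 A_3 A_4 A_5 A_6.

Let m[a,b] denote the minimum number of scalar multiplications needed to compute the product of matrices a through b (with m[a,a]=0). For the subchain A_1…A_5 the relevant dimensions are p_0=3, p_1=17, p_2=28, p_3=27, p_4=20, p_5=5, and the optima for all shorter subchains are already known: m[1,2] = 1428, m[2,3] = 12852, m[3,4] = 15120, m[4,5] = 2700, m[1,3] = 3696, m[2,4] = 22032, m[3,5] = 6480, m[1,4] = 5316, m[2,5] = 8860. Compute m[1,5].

5616

m[1,5] = min over k∈[1,4] of m[1,k]+m[k+1,5]+p_{0}·p_k·p_{5}.
k=1: 0 + 8860 + 3·17·5 = 9115; k=2: 1428 + 6480 + 3·28·5 = 8328; k=3: 3696 + 2700 + 3·27·5 = 6801; k=4: 5316 + 0 + 3·20·5 = 5616.
Minimum: 5616 at k=4.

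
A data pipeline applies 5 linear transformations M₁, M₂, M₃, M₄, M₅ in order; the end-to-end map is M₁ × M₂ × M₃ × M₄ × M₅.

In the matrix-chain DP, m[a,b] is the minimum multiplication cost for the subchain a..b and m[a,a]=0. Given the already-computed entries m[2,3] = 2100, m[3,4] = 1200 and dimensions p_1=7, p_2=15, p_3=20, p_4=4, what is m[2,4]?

m[2,4] = min over k∈[2,3] of m[2,k]+m[k+1,4]+p_{1}·p_k·p_{4}.
k=2: 0 + 1200 + 7·15·4 = 1620; k=3: 2100 + 0 + 7·20·4 = 2660.
Minimum: 1620 at k=2.

1620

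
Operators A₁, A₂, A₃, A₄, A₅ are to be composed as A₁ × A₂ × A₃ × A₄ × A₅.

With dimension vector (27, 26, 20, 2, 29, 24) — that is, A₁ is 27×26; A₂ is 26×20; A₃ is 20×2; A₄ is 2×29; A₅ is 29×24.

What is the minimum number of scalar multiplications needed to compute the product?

Adjacent pairs: A₁A₂ = 27·26·20 = 14040; A₂A₃ = 26·20·2 = 1040; A₃A₄ = 20·2·29 = 1160; A₄A₅ = 2·29·24 = 1392.
Length 3: A₁..A₃: k=1: 0+1040+27·26·2=2444; k=2: 14040+0+27·20·2=15120 → min 2444 | A₂..A₄: k=2: 0+1160+26·20·29=16240; k=3: 1040+0+26·2·29=2548 → min 2548 | A₃..A₅: k=3: 0+1392+20·2·24=2352; k=4: 1160+0+20·29·24=15080 → min 2352.
Length 4: A₁..A₄: k=1: 0+2548+27·26·29=22906; k=2: 14040+1160+27·20·29=30860; k=3: 2444+0+27·2·29=4010 → min 4010 | A₂..A₅: k=2: 0+2352+26·20·24=14832; k=3: 1040+1392+26·2·24=3680; k=4: 2548+0+26·29·24=20644 → min 3680.
Length 5: A₁..A₅: k=1: 0+3680+27·26·24=20528; k=2: 14040+2352+27·20·24=29352; k=3: 2444+1392+27·2·24=5132; k=4: 4010+0+27·29·24=22802 → min 5132.
Optimal order: ((A₁ × (A₂ × A₃)) × (A₄ × A₅)) with cost 5132.

5132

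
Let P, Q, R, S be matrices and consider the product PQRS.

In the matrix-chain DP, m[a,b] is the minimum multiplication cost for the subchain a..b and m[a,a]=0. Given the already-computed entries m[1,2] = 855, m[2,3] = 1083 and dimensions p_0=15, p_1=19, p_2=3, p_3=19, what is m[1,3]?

1710

m[1,3] = min over k∈[1,2] of m[1,k]+m[k+1,3]+p_{0}·p_k·p_{3}.
k=1: 0 + 1083 + 15·19·19 = 6498; k=2: 855 + 0 + 15·3·19 = 1710.
Minimum: 1710 at k=2.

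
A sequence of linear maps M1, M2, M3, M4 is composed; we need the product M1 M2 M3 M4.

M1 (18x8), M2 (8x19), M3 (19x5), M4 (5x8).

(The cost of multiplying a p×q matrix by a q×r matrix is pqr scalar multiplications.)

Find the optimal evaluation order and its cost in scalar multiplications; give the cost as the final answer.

2200

Adjacent pairs: M1M2 = 18·8·19 = 2736; M2M3 = 8·19·5 = 760; M3M4 = 19·5·8 = 760.
Length 3: M1..M3: k=1: 0+760+18·8·5=1480; k=2: 2736+0+18·19·5=4446 → min 1480 | M2..M4: k=2: 0+760+8·19·8=1976; k=3: 760+0+8·5·8=1080 → min 1080.
Length 4: M1..M4: k=1: 0+1080+18·8·8=2232; k=2: 2736+760+18·19·8=6232; k=3: 1480+0+18·5·8=2200 → min 2200.
Optimal parenthesization: ((M1 (M2 M3)) M4) with cost 2200.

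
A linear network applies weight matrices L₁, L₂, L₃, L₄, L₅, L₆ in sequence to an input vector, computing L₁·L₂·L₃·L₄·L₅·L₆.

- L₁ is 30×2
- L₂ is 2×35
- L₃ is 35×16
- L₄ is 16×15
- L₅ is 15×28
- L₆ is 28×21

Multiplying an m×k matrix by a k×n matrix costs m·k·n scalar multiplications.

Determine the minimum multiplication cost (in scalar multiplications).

4876

Adjacent pairs: L₁L₂ = 30·2·35 = 2100; L₂L₃ = 2·35·16 = 1120; L₃L₄ = 35·16·15 = 8400; L₄L₅ = 16·15·28 = 6720; L₅L₆ = 15·28·21 = 8820.
Length 3: L₁..L₃: k=1: 0+1120+30·2·16=2080; k=2: 2100+0+30·35·16=18900 → min 2080 | L₂..L₄: k=2: 0+8400+2·35·15=9450; k=3: 1120+0+2·16·15=1600 → min 1600 | L₃..L₅: k=3: 0+6720+35·16·28=22400; k=4: 8400+0+35·15·28=23100 → min 22400 | L₄..L₆: k=4: 0+8820+16·15·21=13860; k=5: 6720+0+16·28·21=16128 → min 13860.
Length 4: L₁..L₄: k=1: 0+1600+30·2·15=2500; k=2: 2100+8400+30·35·15=26250; k=3: 2080+0+30·16·15=9280 → min 2500 | L₂..L₅: k=2: 0+22400+2·35·28=24360; k=3: 1120+6720+2·16·28=8736; k=4: 1600+0+2·15·28=2440 → min 2440 | L₃..L₆: k=3: 0+13860+35·16·21=25620; k=4: 8400+8820+35·15·21=28245; k=5: 22400+0+35·28·21=42980 → min 25620.
Length 5: L₁..L₅: k=1: 0+2440+30·2·28=4120; k=2: 2100+22400+30·35·28=53900; k=3: 2080+6720+30·16·28=22240; k=4: 2500+0+30·15·28=15100 → min 4120 | L₂..L₆: k=2: 0+25620+2·35·21=27090; k=3: 1120+13860+2·16·21=15652; k=4: 1600+8820+2·15·21=11050; k=5: 2440+0+2·28·21=3616 → min 3616.
Length 6: L₁..L₆: k=1: 0+3616+30·2·21=4876; k=2: 2100+25620+30·35·21=49770; k=3: 2080+13860+30·16·21=26020; k=4: 2500+8820+30·15·21=20770; k=5: 4120+0+30·28·21=21760 → min 4876.
Optimal order: (L₁·((((L₂·L₃)·L₄)·L₅)·L₆)) with cost 4876.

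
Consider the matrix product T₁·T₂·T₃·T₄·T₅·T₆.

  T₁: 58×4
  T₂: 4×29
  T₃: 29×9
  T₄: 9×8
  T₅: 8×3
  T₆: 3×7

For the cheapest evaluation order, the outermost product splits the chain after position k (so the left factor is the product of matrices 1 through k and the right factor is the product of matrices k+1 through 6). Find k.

Adjacent pairs: T₁T₂ = 58·4·29 = 6728; T₂T₃ = 4·29·9 = 1044; T₃T₄ = 29·9·8 = 2088; T₄T₅ = 9·8·3 = 216; T₅T₆ = 8·3·7 = 168.
Length 3: T₁..T₃: k=1: 0+1044+58·4·9=3132; k=2: 6728+0+58·29·9=21866 → min 3132 | T₂..T₄: k=2: 0+2088+4·29·8=3016; k=3: 1044+0+4·9·8=1332 → min 1332 | T₃..T₅: k=3: 0+216+29·9·3=999; k=4: 2088+0+29·8·3=2784 → min 999 | T₄..T₆: k=4: 0+168+9·8·7=672; k=5: 216+0+9·3·7=405 → min 405.
Length 4: T₁..T₄: k=1: 0+1332+58·4·8=3188; k=2: 6728+2088+58·29·8=22272; k=3: 3132+0+58·9·8=7308 → min 3188 | T₂..T₅: k=2: 0+999+4·29·3=1347; k=3: 1044+216+4·9·3=1368; k=4: 1332+0+4·8·3=1428 → min 1347 | T₃..T₆: k=3: 0+405+29·9·7=2232; k=4: 2088+168+29·8·7=3880; k=5: 999+0+29·3·7=1608 → min 1608.
Length 5: T₁..T₅: k=1: 0+1347+58·4·3=2043; k=2: 6728+999+58·29·3=12773; k=3: 3132+216+58·9·3=4914; k=4: 3188+0+58·8·3=4580 → min 2043 | T₂..T₆: k=2: 0+1608+4·29·7=2420; k=3: 1044+405+4·9·7=1701; k=4: 1332+168+4·8·7=1724; k=5: 1347+0+4·3·7=1431 → min 1431.
Top-level splits: k=1: (T₁..T₁)·(T₂..T₆) → 0+1431+58·4·7 = 3055; k=2: (T₁..T₂)·(T₃..T₆) → 6728+1608+58·29·7 = 20110; k=3: (T₁..T₃)·(T₄..T₆) → 3132+405+58·9·7 = 7191; k=4: (T₁..T₄)·(T₅..T₆) → 3188+168+58·8·7 = 6604; k=5: (T₁..T₅)·(T₆..T₆) → 2043+0+58·3·7 = 3261.
Best split is after T₁, i.e. k = 1.

1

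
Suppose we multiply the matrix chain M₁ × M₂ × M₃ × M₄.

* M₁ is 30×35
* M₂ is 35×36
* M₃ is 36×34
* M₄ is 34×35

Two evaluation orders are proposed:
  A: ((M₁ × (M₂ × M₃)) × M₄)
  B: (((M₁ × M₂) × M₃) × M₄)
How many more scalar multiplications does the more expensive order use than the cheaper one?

Order A = ((M₁ × (M₂ × M₃)) × M₄): (M₂ × M₃): 35×36 by 36×34 → 35×34, cost 35·36·34 = 42840; (M₁ × (M₂ × M₃)): 30×35 by 35×34 → 30×34, cost 30·35·34 = 35700; cumulative 78540; ((M₁ × (M₂ × M₃)) × M₄): 30×34 by 34×35 → 30×35, cost 30·34·35 = 35700; cumulative 114240. Total 114240.
Order B = (((M₁ × M₂) × M₃) × M₄): (M₁ × M₂): 30×35 by 35×36 → 30×36, cost 30·35·36 = 37800; ((M₁ × M₂) × M₃): 30×36 by 36×34 → 30×34, cost 30·36·34 = 36720; cumulative 74520; (((M₁ × M₂) × M₃) × M₄): 30×34 by 34×35 → 30×35, cost 30·34·35 = 35700; cumulative 110220. Total 110220.
Difference: |114240 − 110220| = 4020.

4020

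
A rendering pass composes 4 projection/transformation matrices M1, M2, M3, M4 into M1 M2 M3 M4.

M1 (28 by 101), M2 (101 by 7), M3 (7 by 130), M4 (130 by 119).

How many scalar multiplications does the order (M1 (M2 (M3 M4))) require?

528955

(M3 M4): 7×130 by 130×119 → 7×119, cost 7·130·119 = 108290
(M2 (M3 M4)): 101×7 by 7×119 → 101×119, cost 101·7·119 = 84133; cumulative 192423
(M1 (M2 (M3 M4))): 28×101 by 101×119 → 28×119, cost 28·101·119 = 336532; cumulative 528955
Total: 528955 scalar multiplications.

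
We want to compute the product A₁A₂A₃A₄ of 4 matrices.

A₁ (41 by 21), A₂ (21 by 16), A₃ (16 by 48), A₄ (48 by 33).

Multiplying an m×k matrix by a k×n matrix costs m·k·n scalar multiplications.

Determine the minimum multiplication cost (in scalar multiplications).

Adjacent pairs: A₁A₂ = 41·21·16 = 13776; A₂A₃ = 21·16·48 = 16128; A₃A₄ = 16·48·33 = 25344.
Length 3: A₁..A₃: k=1: 0+16128+41·21·48=57456; k=2: 13776+0+41·16·48=45264 → min 45264 | A₂..A₄: k=2: 0+25344+21·16·33=36432; k=3: 16128+0+21·48·33=49392 → min 36432.
Length 4: A₁..A₄: k=1: 0+36432+41·21·33=64845; k=2: 13776+25344+41·16·33=60768; k=3: 45264+0+41·48·33=110208 → min 60768.
Optimal order: ((A₁A₂)(A₃A₄)) with cost 60768.

60768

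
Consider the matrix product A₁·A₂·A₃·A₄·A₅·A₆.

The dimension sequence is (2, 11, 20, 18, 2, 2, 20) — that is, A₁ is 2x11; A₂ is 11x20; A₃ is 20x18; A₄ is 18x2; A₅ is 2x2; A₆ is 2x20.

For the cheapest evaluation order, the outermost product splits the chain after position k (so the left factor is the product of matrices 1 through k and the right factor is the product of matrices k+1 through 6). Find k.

5

Adjacent pairs: A₁A₂ = 2·11·20 = 440; A₂A₃ = 11·20·18 = 3960; A₃A₄ = 20·18·2 = 720; A₄A₅ = 18·2·2 = 72; A₅A₆ = 2·2·20 = 80.
Length 3: A₁..A₃: k=1: 0+3960+2·11·18=4356; k=2: 440+0+2·20·18=1160 → min 1160 | A₂..A₄: k=2: 0+720+11·20·2=1160; k=3: 3960+0+11·18·2=4356 → min 1160 | A₃..A₅: k=3: 0+72+20·18·2=792; k=4: 720+0+20·2·2=800 → min 792 | A₄..A₆: k=4: 0+80+18·2·20=800; k=5: 72+0+18·2·20=792 → min 792.
Length 4: A₁..A₄: k=1: 0+1160+2·11·2=1204; k=2: 440+720+2·20·2=1240; k=3: 1160+0+2·18·2=1232 → min 1204 | A₂..A₅: k=2: 0+792+11·20·2=1232; k=3: 3960+72+11·18·2=4428; k=4: 1160+0+11·2·2=1204 → min 1204 | A₃..A₆: k=3: 0+792+20·18·20=7992; k=4: 720+80+20·2·20=1600; k=5: 792+0+20·2·20=1592 → min 1592.
Length 5: A₁..A₅: k=1: 0+1204+2·11·2=1248; k=2: 440+792+2·20·2=1312; k=3: 1160+72+2·18·2=1304; k=4: 1204+0+2·2·2=1212 → min 1212 | A₂..A₆: k=2: 0+1592+11·20·20=5992; k=3: 3960+792+11·18·20=8712; k=4: 1160+80+11·2·20=1680; k=5: 1204+0+11·2·20=1644 → min 1644.
Top-level splits: k=1: (A₁..A₁)·(A₂..A₆) → 0+1644+2·11·20 = 2084; k=2: (A₁..A₂)·(A₃..A₆) → 440+1592+2·20·20 = 2832; k=3: (A₁..A₃)·(A₄..A₆) → 1160+792+2·18·20 = 2672; k=4: (A₁..A₄)·(A₅..A₆) → 1204+80+2·2·20 = 1364; k=5: (A₁..A₅)·(A₆..A₆) → 1212+0+2·2·20 = 1292.
Best split is after A₅, i.e. k = 5.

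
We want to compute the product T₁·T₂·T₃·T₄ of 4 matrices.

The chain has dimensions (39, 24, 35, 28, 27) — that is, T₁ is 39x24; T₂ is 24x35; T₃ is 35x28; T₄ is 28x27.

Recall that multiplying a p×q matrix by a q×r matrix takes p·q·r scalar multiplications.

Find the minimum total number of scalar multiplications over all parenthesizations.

66936

Adjacent pairs: T₁T₂ = 39·24·35 = 32760; T₂T₃ = 24·35·28 = 23520; T₃T₄ = 35·28·27 = 26460.
Length 3: T₁..T₃: k=1: 0+23520+39·24·28=49728; k=2: 32760+0+39·35·28=70980 → min 49728 | T₂..T₄: k=2: 0+26460+24·35·27=49140; k=3: 23520+0+24·28·27=41664 → min 41664.
Length 4: T₁..T₄: k=1: 0+41664+39·24·27=66936; k=2: 32760+26460+39·35·27=96075; k=3: 49728+0+39·28·27=79212 → min 66936.
Optimal order: (T₁·((T₂·T₃)·T₄)) with cost 66936.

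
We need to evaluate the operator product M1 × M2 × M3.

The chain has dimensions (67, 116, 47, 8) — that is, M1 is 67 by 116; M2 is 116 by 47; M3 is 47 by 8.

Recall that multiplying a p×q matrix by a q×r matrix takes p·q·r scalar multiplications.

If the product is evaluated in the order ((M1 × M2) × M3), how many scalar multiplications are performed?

390476

(M1 × M2): 67×116 by 116×47 → 67×47, cost 67·116·47 = 365284
((M1 × M2) × M3): 67×47 by 47×8 → 67×8, cost 67·47·8 = 25192; cumulative 390476
Total: 390476 scalar multiplications.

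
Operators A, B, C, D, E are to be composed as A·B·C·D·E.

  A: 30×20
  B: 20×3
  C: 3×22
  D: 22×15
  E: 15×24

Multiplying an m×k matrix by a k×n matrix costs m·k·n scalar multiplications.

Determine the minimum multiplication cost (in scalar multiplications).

6030

Adjacent pairs: AB = 30·20·3 = 1800; BC = 20·3·22 = 1320; CD = 3·22·15 = 990; DE = 22·15·24 = 7920.
Length 3: A..C: k=1: 0+1320+30·20·22=14520; k=2: 1800+0+30·3·22=3780 → min 3780 | B..D: k=2: 0+990+20·3·15=1890; k=3: 1320+0+20·22·15=7920 → min 1890 | C..E: k=3: 0+7920+3·22·24=9504; k=4: 990+0+3·15·24=2070 → min 2070.
Length 4: A..D: k=1: 0+1890+30·20·15=10890; k=2: 1800+990+30·3·15=4140; k=3: 3780+0+30·22·15=13680 → min 4140 | B..E: k=2: 0+2070+20·3·24=3510; k=3: 1320+7920+20·22·24=19800; k=4: 1890+0+20·15·24=9090 → min 3510.
Length 5: A..E: k=1: 0+3510+30·20·24=17910; k=2: 1800+2070+30·3·24=6030; k=3: 3780+7920+30·22·24=27540; k=4: 4140+0+30·15·24=14940 → min 6030.
Optimal order: ((A·B)·((C·D)·E)) with cost 6030.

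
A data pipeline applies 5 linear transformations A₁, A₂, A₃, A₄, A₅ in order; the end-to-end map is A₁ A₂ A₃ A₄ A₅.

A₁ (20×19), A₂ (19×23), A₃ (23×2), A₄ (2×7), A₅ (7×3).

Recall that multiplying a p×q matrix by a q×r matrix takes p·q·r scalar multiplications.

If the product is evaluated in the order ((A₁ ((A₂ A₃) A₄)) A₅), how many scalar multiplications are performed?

(A₂ A₃): 19×23 by 23×2 → 19×2, cost 19·23·2 = 874
((A₂ A₃) A₄): 19×2 by 2×7 → 19×7, cost 19·2·7 = 266; cumulative 1140
(A₁ ((A₂ A₃) A₄)): 20×19 by 19×7 → 20×7, cost 20·19·7 = 2660; cumulative 3800
((A₁ ((A₂ A₃) A₄)) A₅): 20×7 by 7×3 → 20×3, cost 20·7·3 = 420; cumulative 4220
Total: 4220 scalar multiplications.

4220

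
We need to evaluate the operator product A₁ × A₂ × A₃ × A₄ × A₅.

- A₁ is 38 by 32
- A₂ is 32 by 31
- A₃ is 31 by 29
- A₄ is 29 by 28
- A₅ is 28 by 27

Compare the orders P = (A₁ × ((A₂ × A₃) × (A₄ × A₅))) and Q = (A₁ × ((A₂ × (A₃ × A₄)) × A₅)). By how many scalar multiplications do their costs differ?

1392

Order P = (A₁ × ((A₂ × A₃) × (A₄ × A₅))): (A₂ × A₃): 32×31 by 31×29 → 32×29, cost 32·31·29 = 28768; (A₄ × A₅): 29×28 by 28×27 → 29×27, cost 29·28·27 = 21924; ((A₂ × A₃) × (A₄ × A₅)): 32×29 by 29×27 → 32×27, cost 32·29·27 = 25056; cumulative 75748; (A₁ × ((A₂ × A₃) × (A₄ × A₅))): 38×32 by 32×27 → 38×27, cost 38·32·27 = 32832; cumulative 108580. Total 108580.
Order Q = (A₁ × ((A₂ × (A₃ × A₄)) × A₅)): (A₃ × A₄): 31×29 by 29×28 → 31×28, cost 31·29·28 = 25172; (A₂ × (A₃ × A₄)): 32×31 by 31×28 → 32×28, cost 32·31·28 = 27776; cumulative 52948; ((A₂ × (A₃ × A₄)) × A₅): 32×28 by 28×27 → 32×27, cost 32·28·27 = 24192; cumulative 77140; (A₁ × ((A₂ × (A₃ × A₄)) × A₅)): 38×32 by 32×27 → 38×27, cost 38·32·27 = 32832; cumulative 109972. Total 109972.
Difference: |108580 − 109972| = 1392.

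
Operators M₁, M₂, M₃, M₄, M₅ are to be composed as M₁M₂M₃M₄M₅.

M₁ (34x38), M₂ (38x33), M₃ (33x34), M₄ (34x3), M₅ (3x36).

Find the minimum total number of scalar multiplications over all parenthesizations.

14676

Adjacent pairs: M₁M₂ = 34·38·33 = 42636; M₂M₃ = 38·33·34 = 42636; M₃M₄ = 33·34·3 = 3366; M₄M₅ = 34·3·36 = 3672.
Length 3: M₁..M₃: k=1: 0+42636+34·38·34=86564; k=2: 42636+0+34·33·34=80784 → min 80784 | M₂..M₄: k=2: 0+3366+38·33·3=7128; k=3: 42636+0+38·34·3=46512 → min 7128 | M₃..M₅: k=3: 0+3672+33·34·36=44064; k=4: 3366+0+33·3·36=6930 → min 6930.
Length 4: M₁..M₄: k=1: 0+7128+34·38·3=11004; k=2: 42636+3366+34·33·3=49368; k=3: 80784+0+34·34·3=84252 → min 11004 | M₂..M₅: k=2: 0+6930+38·33·36=52074; k=3: 42636+3672+38·34·36=92820; k=4: 7128+0+38·3·36=11232 → min 11232.
Length 5: M₁..M₅: k=1: 0+11232+34·38·36=57744; k=2: 42636+6930+34·33·36=89958; k=3: 80784+3672+34·34·36=126072; k=4: 11004+0+34·3·36=14676 → min 14676.
Optimal order: ((M₁(M₂(M₃M₄)))M₅) with cost 14676.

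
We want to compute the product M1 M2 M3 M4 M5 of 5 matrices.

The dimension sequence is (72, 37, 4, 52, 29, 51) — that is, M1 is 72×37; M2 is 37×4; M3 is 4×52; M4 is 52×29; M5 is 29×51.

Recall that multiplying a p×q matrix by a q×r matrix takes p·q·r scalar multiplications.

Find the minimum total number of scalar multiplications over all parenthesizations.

Adjacent pairs: M1M2 = 72·37·4 = 10656; M2M3 = 37·4·52 = 7696; M3M4 = 4·52·29 = 6032; M4M5 = 52·29·51 = 76908.
Length 3: M1..M3: k=1: 0+7696+72·37·52=146224; k=2: 10656+0+72·4·52=25632 → min 25632 | M2..M4: k=2: 0+6032+37·4·29=10324; k=3: 7696+0+37·52·29=63492 → min 10324 | M3..M5: k=3: 0+76908+4·52·51=87516; k=4: 6032+0+4·29·51=11948 → min 11948.
Length 4: M1..M4: k=1: 0+10324+72·37·29=87580; k=2: 10656+6032+72·4·29=25040; k=3: 25632+0+72·52·29=134208 → min 25040 | M2..M5: k=2: 0+11948+37·4·51=19496; k=3: 7696+76908+37·52·51=182728; k=4: 10324+0+37·29·51=65047 → min 19496.
Length 5: M1..M5: k=1: 0+19496+72·37·51=155360; k=2: 10656+11948+72·4·51=37292; k=3: 25632+76908+72·52·51=293484; k=4: 25040+0+72·29·51=131528 → min 37292.
Optimal order: ((M1 M2) ((M3 M4) M5)) with cost 37292.

37292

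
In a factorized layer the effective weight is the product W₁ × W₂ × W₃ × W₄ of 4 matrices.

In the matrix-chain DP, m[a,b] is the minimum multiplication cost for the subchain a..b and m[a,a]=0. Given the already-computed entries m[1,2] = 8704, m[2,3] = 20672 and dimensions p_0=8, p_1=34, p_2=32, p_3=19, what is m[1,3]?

m[1,3] = min over k∈[1,2] of m[1,k]+m[k+1,3]+p_{0}·p_k·p_{3}.
k=1: 0 + 20672 + 8·34·19 = 25840; k=2: 8704 + 0 + 8·32·19 = 13568.
Minimum: 13568 at k=2.

13568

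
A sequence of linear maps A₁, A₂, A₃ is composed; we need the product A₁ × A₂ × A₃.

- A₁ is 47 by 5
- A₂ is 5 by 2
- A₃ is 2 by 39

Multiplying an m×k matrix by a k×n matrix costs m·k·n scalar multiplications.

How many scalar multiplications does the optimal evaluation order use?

Order (A₁ × (A₂ × A₃)): (A₂ × A₃): 5×2 by 2×39 → 5×39, cost 5·2·39 = 390; (A₁ × (A₂ × A₃)): 47×5 by 5×39 → 47×39, cost 47·5·39 = 9165; cumulative 9555. Total 9555.
Order ((A₁ × A₂) × A₃): (A₁ × A₂): 47×5 by 5×2 → 47×2, cost 47·5·2 = 470; ((A₁ × A₂) × A₃): 47×2 by 2×39 → 47×39, cost 47·2·39 = 3666; cumulative 4136. Total 4136.
Minimum: 4136.

4136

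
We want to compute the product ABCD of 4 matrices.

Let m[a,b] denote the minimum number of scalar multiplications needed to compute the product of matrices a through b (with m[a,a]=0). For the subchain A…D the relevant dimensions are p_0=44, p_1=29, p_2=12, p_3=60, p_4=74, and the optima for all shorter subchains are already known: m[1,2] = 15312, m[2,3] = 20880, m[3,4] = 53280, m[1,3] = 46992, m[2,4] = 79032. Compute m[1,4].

m[1,4] = min over k∈[1,3] of m[1,k]+m[k+1,4]+p_{0}·p_k·p_{4}.
k=1: 0 + 79032 + 44·29·74 = 173456; k=2: 15312 + 53280 + 44·12·74 = 107664; k=3: 46992 + 0 + 44·60·74 = 242352.
Minimum: 107664 at k=2.

107664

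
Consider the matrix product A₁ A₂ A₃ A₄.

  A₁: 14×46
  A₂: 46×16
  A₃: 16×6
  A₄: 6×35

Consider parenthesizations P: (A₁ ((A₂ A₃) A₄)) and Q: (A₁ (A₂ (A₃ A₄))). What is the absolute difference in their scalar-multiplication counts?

15044

Order P = (A₁ ((A₂ A₃) A₄)): (A₂ A₃): 46×16 by 16×6 → 46×6, cost 46·16·6 = 4416; ((A₂ A₃) A₄): 46×6 by 6×35 → 46×35, cost 46·6·35 = 9660; cumulative 14076; (A₁ ((A₂ A₃) A₄)): 14×46 by 46×35 → 14×35, cost 14·46·35 = 22540; cumulative 36616. Total 36616.
Order Q = (A₁ (A₂ (A₃ A₄))): (A₃ A₄): 16×6 by 6×35 → 16×35, cost 16·6·35 = 3360; (A₂ (A₃ A₄)): 46×16 by 16×35 → 46×35, cost 46·16·35 = 25760; cumulative 29120; (A₁ (A₂ (A₃ A₄))): 14×46 by 46×35 → 14×35, cost 14·46·35 = 22540; cumulative 51660. Total 51660.
Difference: |36616 − 51660| = 15044.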